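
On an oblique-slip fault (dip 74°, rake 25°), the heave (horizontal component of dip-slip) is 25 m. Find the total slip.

215 m

dip-slip = heave / cos(dip) = 25 / cos(74°) = 90.70 m
net slip = dip-slip / sin(rake) = 90.70 / sin(25°) = 215 m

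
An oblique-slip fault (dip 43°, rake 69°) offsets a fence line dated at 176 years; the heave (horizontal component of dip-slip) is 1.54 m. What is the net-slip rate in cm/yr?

dip-slip = heave / cos(dip) = 1.54 / cos(43°) = 2.106 m
net slip = dip-slip / sin(rake) = 2.106 / sin(69°) = 2.255 m
rate = 2.255 m / 176 years = 0.0128 m/yr = 1.28 cm/yr

1.28 cm/yr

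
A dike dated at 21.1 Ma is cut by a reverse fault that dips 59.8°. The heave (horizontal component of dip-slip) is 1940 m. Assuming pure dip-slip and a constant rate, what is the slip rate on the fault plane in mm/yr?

dip-slip = heave / cos(dip) = 1940 m / cos(59.8°) = 3857 m
rate = 3857 m / 21.1 Ma = 0.000183 m/yr = 0.183 mm/yr

0.183 mm/yr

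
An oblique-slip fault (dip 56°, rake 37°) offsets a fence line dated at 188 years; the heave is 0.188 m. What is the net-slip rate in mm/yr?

dip-slip = heave / cos(dip) = 0.188 / cos(56°) = 0.3362 m
net slip = dip-slip / sin(rake) = 0.3362 / sin(37°) = 0.5586 m
rate = 0.5586 m / 188 years = 0.00297 m/yr = 2.97 mm/yr

2.97 mm/yr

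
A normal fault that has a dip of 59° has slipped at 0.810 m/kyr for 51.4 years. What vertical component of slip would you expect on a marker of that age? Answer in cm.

3.57 cm

dip-slip = rate × time = 0.810 m/kyr × 51.4 years = 0.04163 m
throw = dip-slip × sin(dip) = 0.04163 × sin(59°) = 0.0357 m = 3.57 cm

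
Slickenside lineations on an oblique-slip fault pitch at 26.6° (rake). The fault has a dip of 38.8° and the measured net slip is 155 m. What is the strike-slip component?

139 m

strike-slip = net slip × cos(rake) = 155 m × cos(26.6°) = 139 m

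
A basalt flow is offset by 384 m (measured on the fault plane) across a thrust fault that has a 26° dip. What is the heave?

345 m

heave = dip-slip × cos(dip) = 384 m × cos(26°) = 345 m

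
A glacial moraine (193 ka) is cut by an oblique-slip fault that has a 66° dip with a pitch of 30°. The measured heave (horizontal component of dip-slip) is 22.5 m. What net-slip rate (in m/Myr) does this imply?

573 m/Myr

dip-slip = heave / cos(dip) = 22.5 / cos(66°) = 55.32 m
net slip = dip-slip / sin(rake) = 55.32 / sin(30°) = 110.6 m
rate = 110.6 m / 193 ka = 0.000573 m/yr = 573 m/Myr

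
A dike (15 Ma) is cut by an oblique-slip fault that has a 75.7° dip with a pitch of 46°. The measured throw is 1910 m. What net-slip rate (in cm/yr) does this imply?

dip-slip = throw / sin(dip) = 1910 / sin(75.7°) = 1971 m
net slip = dip-slip / sin(rake) = 1971 / sin(46°) = 2740 m
rate = 2740 m / 15 Ma = 0.000183 m/yr = 0.0183 cm/yr

0.0183 cm/yr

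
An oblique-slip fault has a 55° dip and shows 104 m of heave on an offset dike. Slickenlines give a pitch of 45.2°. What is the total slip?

256 m

dip-slip = heave / cos(dip) = 104 / cos(55°) = 181.3 m
net slip = dip-slip / sin(rake) = 181.3 / sin(45.2°) = 256 m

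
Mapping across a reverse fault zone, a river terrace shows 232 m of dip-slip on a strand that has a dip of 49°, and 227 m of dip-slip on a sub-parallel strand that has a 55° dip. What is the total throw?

throw_A = 232 × sin(49°) = 175.1 m
throw_B = 227 × sin(55°) = 185.9 m
total = 175.1 + 185.9 = 361 m

361 m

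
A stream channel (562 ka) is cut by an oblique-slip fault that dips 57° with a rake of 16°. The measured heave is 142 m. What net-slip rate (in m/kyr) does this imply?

dip-slip = heave / cos(dip) = 142 / cos(57°) = 260.7 m
net slip = dip-slip / sin(rake) = 260.7 / sin(16°) = 945.9 m
rate = 945.9 m / 562 ka = 0.00168 m/yr = 1.68 m/kyr

1.68 m/kyr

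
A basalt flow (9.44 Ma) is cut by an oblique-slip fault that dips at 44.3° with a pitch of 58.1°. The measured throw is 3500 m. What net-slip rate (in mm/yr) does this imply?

0.625 mm/yr

dip-slip = throw / sin(dip) = 3500 / sin(44.3°) = 5011 m
net slip = dip-slip / sin(rake) = 5011 / sin(58.1°) = 5903 m
rate = 5903 m / 9.44 Ma = 0.000625 m/yr = 0.625 mm/yr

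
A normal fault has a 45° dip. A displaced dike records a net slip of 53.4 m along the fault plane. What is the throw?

37.8 m

throw = dip-slip × sin(dip) = 53.4 m × sin(45°) = 37.8 m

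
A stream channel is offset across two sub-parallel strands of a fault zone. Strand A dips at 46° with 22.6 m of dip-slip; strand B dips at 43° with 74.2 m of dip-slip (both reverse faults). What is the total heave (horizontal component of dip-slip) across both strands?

70 m

heave_A = 22.6 × cos(46°) = 15.70 m
heave_B = 74.2 × cos(43°) = 54.27 m
total = 15.70 + 54.27 = 70 m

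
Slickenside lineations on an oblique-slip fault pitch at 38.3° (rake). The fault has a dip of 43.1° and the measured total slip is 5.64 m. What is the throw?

dip-slip = net slip × sin(rake) = 5.64 m × sin(38.3°) = 3.496 m
throw = dip-slip × sin(dip) = 3.496 × sin(43.1°) = 2.39 m

2.39 m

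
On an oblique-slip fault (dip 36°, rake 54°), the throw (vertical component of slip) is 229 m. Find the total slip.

dip-slip = throw / sin(dip) = 229 / sin(36°) = 389.6 m
net slip = dip-slip / sin(rake) = 389.6 / sin(54°) = 482 m

482 m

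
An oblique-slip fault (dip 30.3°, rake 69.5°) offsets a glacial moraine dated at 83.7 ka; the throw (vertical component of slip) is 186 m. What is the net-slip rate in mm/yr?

dip-slip = throw / sin(dip) = 186 / sin(30.3°) = 368.7 m
net slip = dip-slip / sin(rake) = 368.7 / sin(69.5°) = 393.6 m
rate = 393.6 m / 83.7 ka = 0.00470 m/yr = 4.70 mm/yr

4.70 mm/yr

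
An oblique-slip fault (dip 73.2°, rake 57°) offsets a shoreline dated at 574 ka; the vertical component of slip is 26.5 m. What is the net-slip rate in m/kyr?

dip-slip = throw / sin(dip) = 26.5 / sin(73.2°) = 27.68 m
net slip = dip-slip / sin(rake) = 27.68 / sin(57°) = 33.01 m
rate = 33.01 m / 574 ka = 0.0000575 m/yr = 0.0575 m/kyr

0.0575 m/kyr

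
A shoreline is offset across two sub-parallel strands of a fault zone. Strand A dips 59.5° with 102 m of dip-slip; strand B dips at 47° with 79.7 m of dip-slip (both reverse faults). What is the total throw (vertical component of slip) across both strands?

146 m

throw_A = 102 × sin(59.5°) = 87.89 m
throw_B = 79.7 × sin(47°) = 58.29 m
total = 87.89 + 58.29 = 146 m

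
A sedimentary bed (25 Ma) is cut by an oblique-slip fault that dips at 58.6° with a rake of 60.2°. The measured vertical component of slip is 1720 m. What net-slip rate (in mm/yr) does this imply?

0.0929 mm/yr

dip-slip = throw / sin(dip) = 1720 / sin(58.6°) = 2015 m
net slip = dip-slip / sin(rake) = 2015 / sin(60.2°) = 2322 m
rate = 2322 m / 25 Ma = 0.0000929 m/yr = 0.0929 mm/yr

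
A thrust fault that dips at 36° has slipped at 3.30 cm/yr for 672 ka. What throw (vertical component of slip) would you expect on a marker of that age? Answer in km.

dip-slip = rate × time = 3.30 cm/yr × 672 ka = 22180 m
throw = dip-slip × sin(dip) = 22180 × sin(36°) = 13000 m = 13 km

13 km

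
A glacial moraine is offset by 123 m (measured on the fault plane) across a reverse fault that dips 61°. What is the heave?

heave = dip-slip × cos(dip) = 123 m × cos(61°) = 59.6 m

59.6 m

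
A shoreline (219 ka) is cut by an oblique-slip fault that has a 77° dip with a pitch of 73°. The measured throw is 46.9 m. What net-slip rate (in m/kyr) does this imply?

dip-slip = throw / sin(dip) = 46.9 / sin(77°) = 48.13 m
net slip = dip-slip / sin(rake) = 48.13 / sin(73°) = 50.33 m
rate = 50.33 m / 219 ka = 0.000230 m/yr = 0.230 m/kyr

0.230 m/kyr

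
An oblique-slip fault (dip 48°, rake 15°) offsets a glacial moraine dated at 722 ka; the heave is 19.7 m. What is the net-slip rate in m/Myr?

158 m/Myr

dip-slip = heave / cos(dip) = 19.7 / cos(48°) = 29.44 m
net slip = dip-slip / sin(rake) = 29.44 / sin(15°) = 113.8 m
rate = 113.8 m / 722 ka = 0.000158 m/yr = 158 m/Myr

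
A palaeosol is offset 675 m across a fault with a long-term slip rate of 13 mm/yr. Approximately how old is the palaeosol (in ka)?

age = offset / rate = 675 m / (13 mm/yr) = 51900 yr = 51.9 ka

51.9 ka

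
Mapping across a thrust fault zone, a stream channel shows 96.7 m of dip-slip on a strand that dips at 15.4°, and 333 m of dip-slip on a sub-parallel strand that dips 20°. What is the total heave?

406 m

heave_A = 96.7 × cos(15.4°) = 93.23 m
heave_B = 333 × cos(20°) = 312.9 m
total = 93.23 + 312.9 = 406 m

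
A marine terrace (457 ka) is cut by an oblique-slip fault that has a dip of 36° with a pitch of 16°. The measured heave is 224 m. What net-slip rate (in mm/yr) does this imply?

dip-slip = heave / cos(dip) = 224 / cos(36°) = 276.9 m
net slip = dip-slip / sin(rake) = 276.9 / sin(16°) = 1005 m
rate = 1005 m / 457 ka = 0.00220 m/yr = 2.20 mm/yr

2.20 mm/yr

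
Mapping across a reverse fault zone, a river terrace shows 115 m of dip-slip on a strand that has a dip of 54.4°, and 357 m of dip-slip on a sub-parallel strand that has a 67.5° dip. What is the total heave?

204 m

heave_A = 115 × cos(54.4°) = 66.94 m
heave_B = 357 × cos(67.5°) = 136.6 m
total = 66.94 + 136.6 = 204 m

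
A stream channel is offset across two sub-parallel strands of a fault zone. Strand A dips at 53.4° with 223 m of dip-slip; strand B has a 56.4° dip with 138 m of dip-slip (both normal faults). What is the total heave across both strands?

heave_A = 223 × cos(53.4°) = 133 m
heave_B = 138 × cos(56.4°) = 76.37 m
total = 133 + 76.37 = 209 m

209 m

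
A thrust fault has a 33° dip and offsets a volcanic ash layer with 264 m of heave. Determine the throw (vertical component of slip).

171 m

throw = heave × tan(dip) = 264 × tan(33°) = 171 m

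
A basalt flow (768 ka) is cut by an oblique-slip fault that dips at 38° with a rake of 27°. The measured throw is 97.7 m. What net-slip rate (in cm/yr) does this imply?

dip-slip = throw / sin(dip) = 97.7 / sin(38°) = 158.7 m
net slip = dip-slip / sin(rake) = 158.7 / sin(27°) = 349.5 m
rate = 349.5 m / 768 ka = 0.000455 m/yr = 0.0455 cm/yr

0.0455 cm/yr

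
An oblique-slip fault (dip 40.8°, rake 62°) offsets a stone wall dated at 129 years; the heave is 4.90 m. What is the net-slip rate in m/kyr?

dip-slip = heave / cos(dip) = 4.90 / cos(40.8°) = 6.473 m
net slip = dip-slip / sin(rake) = 6.473 / sin(62°) = 7.331 m
rate = 7.331 m / 129 years = 0.0568 m/yr = 56.8 m/kyr

56.8 m/kyr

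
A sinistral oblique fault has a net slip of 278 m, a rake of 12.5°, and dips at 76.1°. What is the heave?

dip-slip = net slip × sin(rake) = 278 m × sin(12.5°) = 60.17 m
heave = dip-slip × cos(dip) = 60.17 × cos(76.1°) = 14.5 m

14.5 m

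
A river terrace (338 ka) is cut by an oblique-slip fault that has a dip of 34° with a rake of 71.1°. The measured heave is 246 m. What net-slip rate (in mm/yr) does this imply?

0.928 mm/yr

dip-slip = heave / cos(dip) = 246 / cos(34°) = 296.7 m
net slip = dip-slip / sin(rake) = 296.7 / sin(71.1°) = 313.6 m
rate = 313.6 m / 338 ka = 0.000928 m/yr = 0.928 mm/yr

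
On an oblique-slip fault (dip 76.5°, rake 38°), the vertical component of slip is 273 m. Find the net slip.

dip-slip = throw / sin(dip) = 273 / sin(76.5°) = 280.8 m
net slip = dip-slip / sin(rake) = 280.8 / sin(38°) = 456 m

456 m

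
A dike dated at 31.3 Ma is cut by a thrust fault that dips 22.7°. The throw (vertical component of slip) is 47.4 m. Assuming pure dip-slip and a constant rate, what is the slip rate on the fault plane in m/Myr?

dip-slip = throw / sin(dip) = 47.4 m / sin(22.7°) = 122.8 m
rate = 122.8 m / 31.3 Ma = 0.00000392 m/yr = 3.92 m/Myr

3.92 m/Myr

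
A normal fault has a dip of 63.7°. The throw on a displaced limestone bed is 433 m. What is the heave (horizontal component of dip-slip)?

214 m

heave = throw / tan(dip) = 433 / tan(63.7°) = 214 m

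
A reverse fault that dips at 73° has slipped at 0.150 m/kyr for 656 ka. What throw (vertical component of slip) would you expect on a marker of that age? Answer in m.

94.1 m

dip-slip = rate × time = 0.150 m/kyr × 656 ka = 98.40 m
throw = dip-slip × sin(dip) = 98.40 × sin(73°) = 94.1 m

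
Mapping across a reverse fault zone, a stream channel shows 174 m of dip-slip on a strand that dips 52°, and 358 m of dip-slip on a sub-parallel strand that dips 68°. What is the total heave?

heave_A = 174 × cos(52°) = 107.1 m
heave_B = 358 × cos(68°) = 134.1 m
total = 107.1 + 134.1 = 241 m

241 m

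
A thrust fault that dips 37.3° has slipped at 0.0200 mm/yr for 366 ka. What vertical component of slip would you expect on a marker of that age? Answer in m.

4.44 m

dip-slip = rate × time = 0.0200 mm/yr × 366 ka = 7.320 m
throw = dip-slip × sin(dip) = 7.320 × sin(37.3°) = 4.44 m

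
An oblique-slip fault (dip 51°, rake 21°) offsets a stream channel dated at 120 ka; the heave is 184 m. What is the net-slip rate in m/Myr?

6800 m/Myr

dip-slip = heave / cos(dip) = 184 / cos(51°) = 292.4 m
net slip = dip-slip / sin(rake) = 292.4 / sin(21°) = 815.9 m
rate = 815.9 m / 120 ka = 0.00680 m/yr = 6800 m/Myr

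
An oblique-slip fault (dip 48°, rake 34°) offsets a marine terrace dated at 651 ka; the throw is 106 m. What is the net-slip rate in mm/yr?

dip-slip = throw / sin(dip) = 106 / sin(48°) = 142.6 m
net slip = dip-slip / sin(rake) = 142.6 / sin(34°) = 255.1 m
rate = 255.1 m / 651 ka = 0.000392 m/yr = 0.392 mm/yr

0.392 mm/yr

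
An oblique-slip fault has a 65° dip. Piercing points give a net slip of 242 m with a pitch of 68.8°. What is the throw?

dip-slip = net slip × sin(rake) = 242 m × sin(68.8°) = 225.6 m
throw = dip-slip × sin(dip) = 225.6 × sin(65°) = 204 m

204 m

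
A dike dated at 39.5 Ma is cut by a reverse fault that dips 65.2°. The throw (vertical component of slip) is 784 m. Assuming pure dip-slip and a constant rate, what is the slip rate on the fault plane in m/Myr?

21.9 m/Myr

dip-slip = throw / sin(dip) = 784 m / sin(65.2°) = 863.6 m
rate = 863.6 m / 39.5 Ma = 0.0000219 m/yr = 21.9 m/Myr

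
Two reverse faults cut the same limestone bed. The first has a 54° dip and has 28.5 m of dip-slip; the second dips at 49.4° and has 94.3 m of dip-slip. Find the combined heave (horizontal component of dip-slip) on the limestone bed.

heave_A = 28.5 × cos(54°) = 16.75 m
heave_B = 94.3 × cos(49.4°) = 61.37 m
total = 16.75 + 61.37 = 78.1 m

78.1 m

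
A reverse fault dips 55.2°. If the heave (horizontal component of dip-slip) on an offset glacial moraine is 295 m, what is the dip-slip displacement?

517 m

dip-slip = heave / cos(dip) = 295 / cos(55.2°) = 517 m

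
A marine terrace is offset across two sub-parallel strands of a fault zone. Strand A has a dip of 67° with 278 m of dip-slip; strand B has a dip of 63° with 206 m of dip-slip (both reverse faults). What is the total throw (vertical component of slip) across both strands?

439 m

throw_A = 278 × sin(67°) = 255.9 m
throw_B = 206 × sin(63°) = 183.5 m
total = 255.9 + 183.5 = 439 m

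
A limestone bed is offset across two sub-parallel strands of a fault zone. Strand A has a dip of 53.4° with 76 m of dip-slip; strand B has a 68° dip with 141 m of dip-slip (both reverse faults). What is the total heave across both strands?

98.1 m

heave_A = 76 × cos(53.4°) = 45.31 m
heave_B = 141 × cos(68°) = 52.82 m
total = 45.31 + 52.82 = 98.1 m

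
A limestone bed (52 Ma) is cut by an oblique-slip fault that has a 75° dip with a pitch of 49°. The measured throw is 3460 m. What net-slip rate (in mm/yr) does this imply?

0.0913 mm/yr

dip-slip = throw / sin(dip) = 3460 / sin(75°) = 3582 m
net slip = dip-slip / sin(rake) = 3582 / sin(49°) = 4746 m
rate = 4746 m / 52 Ma = 0.0000913 m/yr = 0.0913 mm/yr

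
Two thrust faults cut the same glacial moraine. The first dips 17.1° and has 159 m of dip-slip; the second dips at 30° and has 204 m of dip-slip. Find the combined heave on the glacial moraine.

329 m

heave_A = 159 × cos(17.1°) = 152 m
heave_B = 204 × cos(30°) = 176.7 m
total = 152 + 176.7 = 329 m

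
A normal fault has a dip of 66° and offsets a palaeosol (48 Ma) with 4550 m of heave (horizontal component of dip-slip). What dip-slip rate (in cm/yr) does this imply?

dip-slip = heave / cos(dip) = 4550 m / cos(66°) = 11190 m
rate = 11190 m / 48 Ma = 0.000233 m/yr = 0.0233 cm/yr

0.0233 cm/yr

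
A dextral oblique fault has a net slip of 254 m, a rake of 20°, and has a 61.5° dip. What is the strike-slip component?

239 m

strike-slip = net slip × cos(rake) = 254 m × cos(20°) = 239 m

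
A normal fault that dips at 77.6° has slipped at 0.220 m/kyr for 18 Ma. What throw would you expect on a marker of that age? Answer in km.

dip-slip = rate × time = 0.220 m/kyr × 18 Ma = 3960 m
throw = dip-slip × sin(dip) = 3960 × sin(77.6°) = 3870 m = 3.87 km

3.87 km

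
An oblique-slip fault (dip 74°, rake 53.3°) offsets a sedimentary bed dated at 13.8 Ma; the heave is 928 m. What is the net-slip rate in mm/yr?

dip-slip = heave / cos(dip) = 928 / cos(74°) = 3367 m
net slip = dip-slip / sin(rake) = 3367 / sin(53.3°) = 4199 m
rate = 4199 m / 13.8 Ma = 0.000304 m/yr = 0.304 mm/yr

0.304 mm/yr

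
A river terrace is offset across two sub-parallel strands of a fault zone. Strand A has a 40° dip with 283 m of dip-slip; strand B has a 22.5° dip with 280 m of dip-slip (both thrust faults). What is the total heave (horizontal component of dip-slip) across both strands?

475 m

heave_A = 283 × cos(40°) = 216.8 m
heave_B = 280 × cos(22.5°) = 258.7 m
total = 216.8 + 258.7 = 475 m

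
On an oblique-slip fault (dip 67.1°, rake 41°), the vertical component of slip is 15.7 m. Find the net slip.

26 m

dip-slip = throw / sin(dip) = 15.7 / sin(67.1°) = 17.04 m
net slip = dip-slip / sin(rake) = 17.04 / sin(41°) = 26 m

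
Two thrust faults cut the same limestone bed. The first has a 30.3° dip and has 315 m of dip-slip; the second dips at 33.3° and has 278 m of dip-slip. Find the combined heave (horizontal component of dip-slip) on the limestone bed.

504 m

heave_A = 315 × cos(30.3°) = 272 m
heave_B = 278 × cos(33.3°) = 232.4 m
total = 272 + 232.4 = 504 m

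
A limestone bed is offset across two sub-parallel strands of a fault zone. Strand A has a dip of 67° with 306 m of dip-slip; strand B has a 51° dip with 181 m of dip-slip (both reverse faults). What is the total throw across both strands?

throw_A = 306 × sin(67°) = 281.7 m
throw_B = 181 × sin(51°) = 140.7 m
total = 281.7 + 140.7 = 422 m

422 m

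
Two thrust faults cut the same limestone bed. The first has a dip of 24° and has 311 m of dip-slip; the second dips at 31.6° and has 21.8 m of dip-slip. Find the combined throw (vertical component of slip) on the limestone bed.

throw_A = 311 × sin(24°) = 126.5 m
throw_B = 21.8 × sin(31.6°) = 11.42 m
total = 126.5 + 11.42 = 138 m

138 m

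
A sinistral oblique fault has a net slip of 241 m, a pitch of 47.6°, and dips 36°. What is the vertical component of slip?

dip-slip = net slip × sin(rake) = 241 m × sin(47.6°) = 178 m
throw = dip-slip × sin(dip) = 178 × sin(36°) = 105 m

105 m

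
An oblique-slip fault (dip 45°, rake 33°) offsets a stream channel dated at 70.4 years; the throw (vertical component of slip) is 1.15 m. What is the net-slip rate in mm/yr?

dip-slip = throw / sin(dip) = 1.15 / sin(45°) = 1.626 m
net slip = dip-slip / sin(rake) = 1.626 / sin(33°) = 2.986 m
rate = 2.986 m / 70.4 years = 0.0424 m/yr = 42.4 mm/yr

42.4 mm/yr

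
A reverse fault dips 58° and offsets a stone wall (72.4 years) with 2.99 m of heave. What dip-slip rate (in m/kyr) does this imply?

77.9 m/kyr

dip-slip = heave / cos(dip) = 2.99 m / cos(58°) = 5.642 m
rate = 5.642 m / 72.4 years = 0.0779 m/yr = 77.9 m/kyr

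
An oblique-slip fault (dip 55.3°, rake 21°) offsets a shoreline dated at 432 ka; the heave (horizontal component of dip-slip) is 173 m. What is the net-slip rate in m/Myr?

dip-slip = heave / cos(dip) = 173 / cos(55.3°) = 303.9 m
net slip = dip-slip / sin(rake) = 303.9 / sin(21°) = 848 m
rate = 848 m / 432 ka = 0.00196 m/yr = 1960 m/Myr

1960 m/Myr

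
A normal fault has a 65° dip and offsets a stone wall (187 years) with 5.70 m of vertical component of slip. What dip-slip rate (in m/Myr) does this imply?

33600 m/Myr

dip-slip = throw / sin(dip) = 5.70 m / sin(65°) = 6.289 m
rate = 6.289 m / 187 years = 0.0336 m/yr = 33600 m/Myr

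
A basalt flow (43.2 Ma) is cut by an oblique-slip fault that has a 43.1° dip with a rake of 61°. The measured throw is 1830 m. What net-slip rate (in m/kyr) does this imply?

0.0709 m/kyr

dip-slip = throw / sin(dip) = 1830 / sin(43.1°) = 2678 m
net slip = dip-slip / sin(rake) = 2678 / sin(61°) = 3062 m
rate = 3062 m / 43.2 Ma = 0.0000709 m/yr = 0.0709 m/kyr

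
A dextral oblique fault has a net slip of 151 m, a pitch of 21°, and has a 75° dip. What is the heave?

14 m

dip-slip = net slip × sin(rake) = 151 m × sin(21°) = 54.11 m
heave = dip-slip × cos(dip) = 54.11 × cos(75°) = 14 m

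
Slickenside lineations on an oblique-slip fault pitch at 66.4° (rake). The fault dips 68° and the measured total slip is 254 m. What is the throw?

dip-slip = net slip × sin(rake) = 254 m × sin(66.4°) = 232.8 m
throw = dip-slip × sin(dip) = 232.8 × sin(68°) = 216 m

216 m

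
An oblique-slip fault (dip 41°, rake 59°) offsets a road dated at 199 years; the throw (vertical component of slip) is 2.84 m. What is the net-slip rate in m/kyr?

dip-slip = throw / sin(dip) = 2.84 / sin(41°) = 4.329 m
net slip = dip-slip / sin(rake) = 4.329 / sin(59°) = 5.050 m
rate = 5.050 m / 199 years = 0.0254 m/yr = 25.4 m/kyr

25.4 m/kyr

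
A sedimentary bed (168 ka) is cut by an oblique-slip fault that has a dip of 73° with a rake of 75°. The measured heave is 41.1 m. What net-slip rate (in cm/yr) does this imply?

dip-slip = heave / cos(dip) = 41.1 / cos(73°) = 140.6 m
net slip = dip-slip / sin(rake) = 140.6 / sin(75°) = 145.5 m
rate = 145.5 m / 168 ka = 0.000866 m/yr = 0.0866 cm/yr

0.0866 cm/yr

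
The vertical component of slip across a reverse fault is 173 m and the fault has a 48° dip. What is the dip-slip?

233 m

dip-slip = throw / sin(dip) = 173 / sin(48°) = 233 m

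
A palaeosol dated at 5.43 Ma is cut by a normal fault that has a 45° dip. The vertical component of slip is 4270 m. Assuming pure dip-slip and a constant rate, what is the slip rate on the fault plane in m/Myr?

1110 m/Myr

dip-slip = throw / sin(dip) = 4270 m / sin(45°) = 6039 m
rate = 6039 m / 5.43 Ma = 0.00111 m/yr = 1110 m/Myr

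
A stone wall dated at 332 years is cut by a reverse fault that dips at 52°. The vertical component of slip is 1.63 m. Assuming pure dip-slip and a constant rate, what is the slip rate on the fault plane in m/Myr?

6230 m/Myr

dip-slip = throw / sin(dip) = 1.63 m / sin(52°) = 2.068 m
rate = 2.068 m / 332 years = 0.00623 m/yr = 6230 m/Myr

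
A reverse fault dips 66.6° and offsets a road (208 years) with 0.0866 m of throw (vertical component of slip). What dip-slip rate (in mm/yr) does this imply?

0.454 mm/yr

dip-slip = throw / sin(dip) = 0.0866 m / sin(66.6°) = 0.09436 m
rate = 0.09436 m / 208 years = 0.000454 m/yr = 0.454 mm/yr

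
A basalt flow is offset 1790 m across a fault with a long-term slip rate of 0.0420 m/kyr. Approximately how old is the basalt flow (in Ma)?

42.6 Ma

age = offset / rate = 1790 m / (0.0420 m/kyr) = 4.26e+07 yr = 42.6 Ma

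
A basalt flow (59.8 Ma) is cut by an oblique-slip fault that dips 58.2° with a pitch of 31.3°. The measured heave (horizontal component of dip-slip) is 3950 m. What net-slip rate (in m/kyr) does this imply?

0.241 m/kyr

dip-slip = heave / cos(dip) = 3950 / cos(58.2°) = 7496 m
net slip = dip-slip / sin(rake) = 7496 / sin(31.3°) = 14430 m
rate = 14430 m / 59.8 Ma = 0.000241 m/yr = 0.241 m/kyr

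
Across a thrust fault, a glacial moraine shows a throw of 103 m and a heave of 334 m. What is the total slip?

350 m

net slip = √(throw² + heave²) = √(103² + 334²) = 350 m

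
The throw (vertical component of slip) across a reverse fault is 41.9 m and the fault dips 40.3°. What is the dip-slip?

dip-slip = throw / sin(dip) = 41.9 / sin(40.3°) = 64.8 m

64.8 m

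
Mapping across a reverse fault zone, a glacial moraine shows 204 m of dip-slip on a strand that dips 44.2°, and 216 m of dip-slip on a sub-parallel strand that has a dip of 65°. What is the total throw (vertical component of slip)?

338 m

throw_A = 204 × sin(44.2°) = 142.2 m
throw_B = 216 × sin(65°) = 195.8 m
total = 142.2 + 195.8 = 338 m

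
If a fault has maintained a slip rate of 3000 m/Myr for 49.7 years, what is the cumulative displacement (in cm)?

14.9 cm

slip = rate × time = 3000 m/Myr × 49.7 years = 0.149 m = 14.9 cm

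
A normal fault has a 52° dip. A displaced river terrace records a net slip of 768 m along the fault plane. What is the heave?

heave = dip-slip × cos(dip) = 768 m × cos(52°) = 473 m

473 m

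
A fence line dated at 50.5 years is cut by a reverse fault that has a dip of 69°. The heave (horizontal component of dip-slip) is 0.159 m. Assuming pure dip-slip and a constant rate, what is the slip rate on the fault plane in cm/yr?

0.879 cm/yr

dip-slip = heave / cos(dip) = 0.159 m / cos(69°) = 0.4437 m
rate = 0.4437 m / 50.5 years = 0.00879 m/yr = 0.879 cm/yr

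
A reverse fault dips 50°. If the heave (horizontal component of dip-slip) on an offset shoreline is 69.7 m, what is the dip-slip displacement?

108 m

dip-slip = heave / cos(dip) = 69.7 / cos(50°) = 108 m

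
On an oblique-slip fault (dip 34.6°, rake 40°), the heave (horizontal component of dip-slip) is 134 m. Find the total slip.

253 m

dip-slip = heave / cos(dip) = 134 / cos(34.6°) = 162.8 m
net slip = dip-slip / sin(rake) = 162.8 / sin(40°) = 253 m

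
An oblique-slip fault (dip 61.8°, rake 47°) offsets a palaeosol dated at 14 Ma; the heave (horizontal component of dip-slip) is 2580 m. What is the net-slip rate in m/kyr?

dip-slip = heave / cos(dip) = 2580 / cos(61.8°) = 5460 m
net slip = dip-slip / sin(rake) = 5460 / sin(47°) = 7465 m
rate = 7465 m / 14 Ma = 0.000533 m/yr = 0.533 m/kyr

0.533 m/kyr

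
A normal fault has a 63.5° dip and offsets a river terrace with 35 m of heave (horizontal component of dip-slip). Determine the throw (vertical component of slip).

70.2 m

throw = heave × tan(dip) = 35 × tan(63.5°) = 70.2 m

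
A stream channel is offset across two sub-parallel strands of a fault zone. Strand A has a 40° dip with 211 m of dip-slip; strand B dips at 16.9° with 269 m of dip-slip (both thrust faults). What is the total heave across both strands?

419 m

heave_A = 211 × cos(40°) = 161.6 m
heave_B = 269 × cos(16.9°) = 257.4 m
total = 161.6 + 257.4 = 419 m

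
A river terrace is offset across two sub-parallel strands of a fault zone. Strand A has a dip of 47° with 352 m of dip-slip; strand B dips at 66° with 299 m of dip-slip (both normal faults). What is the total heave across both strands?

heave_A = 352 × cos(47°) = 240.1 m
heave_B = 299 × cos(66°) = 121.6 m
total = 240.1 + 121.6 = 362 m

362 m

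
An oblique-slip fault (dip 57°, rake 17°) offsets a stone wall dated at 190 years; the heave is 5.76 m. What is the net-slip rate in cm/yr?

19 cm/yr

dip-slip = heave / cos(dip) = 5.76 / cos(57°) = 10.58 m
net slip = dip-slip / sin(rake) = 10.58 / sin(17°) = 36.17 m
rate = 36.17 m / 190 years = 0.190 m/yr = 19 cm/yr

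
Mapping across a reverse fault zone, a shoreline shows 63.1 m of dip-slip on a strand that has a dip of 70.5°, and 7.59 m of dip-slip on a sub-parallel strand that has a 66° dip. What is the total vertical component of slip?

throw_A = 63.1 × sin(70.5°) = 59.48 m
throw_B = 7.59 × sin(66°) = 6.934 m
total = 59.48 + 6.934 = 66.4 m

66.4 m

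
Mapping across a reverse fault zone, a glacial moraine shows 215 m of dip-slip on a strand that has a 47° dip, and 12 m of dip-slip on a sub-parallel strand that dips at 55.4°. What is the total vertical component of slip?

167 m

throw_A = 215 × sin(47°) = 157.2 m
throw_B = 12 × sin(55.4°) = 9.878 m
total = 157.2 + 9.878 = 167 m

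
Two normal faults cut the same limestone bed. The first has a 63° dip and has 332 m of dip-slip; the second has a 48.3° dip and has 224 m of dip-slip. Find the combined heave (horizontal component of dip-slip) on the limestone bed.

heave_A = 332 × cos(63°) = 150.7 m
heave_B = 224 × cos(48.3°) = 149 m
total = 150.7 + 149 = 300 m

300 m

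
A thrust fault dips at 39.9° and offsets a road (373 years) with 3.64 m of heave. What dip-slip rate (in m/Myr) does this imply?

dip-slip = heave / cos(dip) = 3.64 m / cos(39.9°) = 4.745 m
rate = 4.745 m / 373 years = 0.0127 m/yr = 12700 m/Myr

12700 m/Myr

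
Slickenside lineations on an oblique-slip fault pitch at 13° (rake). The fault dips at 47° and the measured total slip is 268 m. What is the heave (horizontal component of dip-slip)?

dip-slip = net slip × sin(rake) = 268 m × sin(13°) = 60.29 m
heave = dip-slip × cos(dip) = 60.29 × cos(47°) = 41.1 m

41.1 m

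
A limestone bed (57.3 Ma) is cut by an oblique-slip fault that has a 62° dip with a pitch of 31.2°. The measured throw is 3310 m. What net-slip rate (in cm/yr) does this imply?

dip-slip = throw / sin(dip) = 3310 / sin(62°) = 3749 m
net slip = dip-slip / sin(rake) = 3749 / sin(31.2°) = 7237 m
rate = 7237 m / 57.3 Ma = 0.000126 m/yr = 0.0126 cm/yr

0.0126 cm/yr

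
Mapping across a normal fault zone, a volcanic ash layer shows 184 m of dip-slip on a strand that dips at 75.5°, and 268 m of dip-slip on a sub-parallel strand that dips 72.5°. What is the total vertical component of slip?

throw_A = 184 × sin(75.5°) = 178.1 m
throw_B = 268 × sin(72.5°) = 255.6 m
total = 178.1 + 255.6 = 434 m

434 m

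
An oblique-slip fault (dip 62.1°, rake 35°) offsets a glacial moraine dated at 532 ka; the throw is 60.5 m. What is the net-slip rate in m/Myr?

dip-slip = throw / sin(dip) = 60.5 / sin(62.1°) = 68.46 m
net slip = dip-slip / sin(rake) = 68.46 / sin(35°) = 119.4 m
rate = 119.4 m / 532 ka = 0.000224 m/yr = 224 m/Myr

224 m/Myr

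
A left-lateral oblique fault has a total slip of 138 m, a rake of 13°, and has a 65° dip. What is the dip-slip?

31 m

dip-slip = net slip × sin(rake) = 138 m × sin(13°) = 31 m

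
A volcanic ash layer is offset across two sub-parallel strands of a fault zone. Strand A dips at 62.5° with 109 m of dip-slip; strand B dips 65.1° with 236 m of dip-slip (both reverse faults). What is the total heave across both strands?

150 m

heave_A = 109 × cos(62.5°) = 50.33 m
heave_B = 236 × cos(65.1°) = 99.36 m
total = 50.33 + 99.36 = 150 m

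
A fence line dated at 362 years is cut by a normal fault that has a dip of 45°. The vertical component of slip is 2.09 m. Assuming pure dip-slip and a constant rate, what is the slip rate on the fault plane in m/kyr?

8.16 m/kyr

dip-slip = throw / sin(dip) = 2.09 m / sin(45°) = 2.956 m
rate = 2.956 m / 362 years = 0.00816 m/yr = 8.16 m/kyr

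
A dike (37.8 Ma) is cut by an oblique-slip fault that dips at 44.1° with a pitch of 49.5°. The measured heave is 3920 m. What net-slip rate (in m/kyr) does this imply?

0.190 m/kyr

dip-slip = heave / cos(dip) = 3920 / cos(44.1°) = 5459 m
net slip = dip-slip / sin(rake) = 5459 / sin(49.5°) = 7179 m
rate = 7179 m / 37.8 Ma = 0.000190 m/yr = 0.190 m/kyr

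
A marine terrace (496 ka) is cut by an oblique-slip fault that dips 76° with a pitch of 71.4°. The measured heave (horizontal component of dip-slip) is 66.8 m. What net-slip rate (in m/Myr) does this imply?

dip-slip = heave / cos(dip) = 66.8 / cos(76°) = 276.1 m
net slip = dip-slip / sin(rake) = 276.1 / sin(71.4°) = 291.3 m
rate = 291.3 m / 496 ka = 0.000587 m/yr = 587 m/Myr

587 m/Myr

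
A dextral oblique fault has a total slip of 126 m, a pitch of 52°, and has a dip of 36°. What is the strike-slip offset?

77.6 m

strike-slip = net slip × cos(rake) = 126 m × cos(52°) = 77.6 m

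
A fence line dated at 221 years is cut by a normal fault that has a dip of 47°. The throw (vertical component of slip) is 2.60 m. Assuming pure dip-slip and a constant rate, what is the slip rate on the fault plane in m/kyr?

dip-slip = throw / sin(dip) = 2.60 m / sin(47°) = 3.555 m
rate = 3.555 m / 221 years = 0.0161 m/yr = 16.1 m/kyr

16.1 m/kyr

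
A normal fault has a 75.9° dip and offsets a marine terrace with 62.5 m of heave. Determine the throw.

249 m

throw = heave × tan(dip) = 62.5 × tan(75.9°) = 249 m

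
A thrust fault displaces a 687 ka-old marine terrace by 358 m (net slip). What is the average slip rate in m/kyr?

rate = 358 m / 687 ka = 0.000521 m/yr = 0.521 m/kyr

0.521 m/kyr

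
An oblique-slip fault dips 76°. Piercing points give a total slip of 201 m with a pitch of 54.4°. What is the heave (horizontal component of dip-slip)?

39.5 m

dip-slip = net slip × sin(rake) = 201 m × sin(54.4°) = 163.4 m
heave = dip-slip × cos(dip) = 163.4 × cos(76°) = 39.5 m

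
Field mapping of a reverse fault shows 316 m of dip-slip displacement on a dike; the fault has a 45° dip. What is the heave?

223 m

heave = dip-slip × cos(dip) = 316 m × cos(45°) = 223 m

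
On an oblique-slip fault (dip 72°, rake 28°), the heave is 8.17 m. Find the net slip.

dip-slip = heave / cos(dip) = 8.17 / cos(72°) = 26.44 m
net slip = dip-slip / sin(rake) = 26.44 / sin(28°) = 56.3 m

56.3 m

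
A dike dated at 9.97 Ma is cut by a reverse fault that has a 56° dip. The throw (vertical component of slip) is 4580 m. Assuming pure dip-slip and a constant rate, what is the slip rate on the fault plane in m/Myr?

554 m/Myr

dip-slip = throw / sin(dip) = 4580 m / sin(56°) = 5524 m
rate = 5524 m / 9.97 Ma = 0.000554 m/yr = 554 m/Myr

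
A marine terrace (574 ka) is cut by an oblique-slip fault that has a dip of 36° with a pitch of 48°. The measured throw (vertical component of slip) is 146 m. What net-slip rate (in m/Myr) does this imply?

dip-slip = throw / sin(dip) = 146 / sin(36°) = 248.4 m
net slip = dip-slip / sin(rake) = 248.4 / sin(48°) = 334.2 m
rate = 334.2 m / 574 ka = 0.000582 m/yr = 582 m/Myr

582 m/Myr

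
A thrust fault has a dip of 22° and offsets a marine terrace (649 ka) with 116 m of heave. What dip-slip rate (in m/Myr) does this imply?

dip-slip = heave / cos(dip) = 116 m / cos(22°) = 125.1 m
rate = 125.1 m / 649 ka = 0.000193 m/yr = 193 m/Myr

193 m/Myr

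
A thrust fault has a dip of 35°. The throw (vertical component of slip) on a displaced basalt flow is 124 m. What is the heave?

heave = throw / tan(dip) = 124 / tan(35°) = 177 m

177 m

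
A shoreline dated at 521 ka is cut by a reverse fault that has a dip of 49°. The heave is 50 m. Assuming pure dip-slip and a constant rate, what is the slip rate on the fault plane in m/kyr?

0.146 m/kyr

dip-slip = heave / cos(dip) = 50 m / cos(49°) = 76.21 m
rate = 76.21 m / 521 ka = 0.000146 m/yr = 0.146 m/kyr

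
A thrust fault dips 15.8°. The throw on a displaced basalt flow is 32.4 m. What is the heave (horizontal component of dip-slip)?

heave = throw / tan(dip) = 32.4 / tan(15.8°) = 114 m

114 m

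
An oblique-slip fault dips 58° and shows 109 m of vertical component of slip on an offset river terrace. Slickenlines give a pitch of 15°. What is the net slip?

497 m

dip-slip = throw / sin(dip) = 109 / sin(58°) = 128.5 m
net slip = dip-slip / sin(rake) = 128.5 / sin(15°) = 497 m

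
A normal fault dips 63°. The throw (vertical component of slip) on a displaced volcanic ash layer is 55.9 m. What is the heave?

28.5 m

heave = throw / tan(dip) = 55.9 / tan(63°) = 28.5 m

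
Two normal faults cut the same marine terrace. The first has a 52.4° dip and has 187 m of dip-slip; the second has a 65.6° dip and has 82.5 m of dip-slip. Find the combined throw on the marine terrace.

throw_A = 187 × sin(52.4°) = 148.2 m
throw_B = 82.5 × sin(65.6°) = 75.13 m
total = 148.2 + 75.13 = 223 m

223 m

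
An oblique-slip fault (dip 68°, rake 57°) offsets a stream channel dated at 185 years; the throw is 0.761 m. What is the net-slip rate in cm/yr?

dip-slip = throw / sin(dip) = 0.761 / sin(68°) = 0.8208 m
net slip = dip-slip / sin(rake) = 0.8208 / sin(57°) = 0.9786 m
rate = 0.9786 m / 185 years = 0.00529 m/yr = 0.529 cm/yr

0.529 cm/yr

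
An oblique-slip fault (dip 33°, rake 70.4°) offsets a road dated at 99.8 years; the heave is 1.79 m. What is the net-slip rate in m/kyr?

22.7 m/kyr

dip-slip = heave / cos(dip) = 1.79 / cos(33°) = 2.134 m
net slip = dip-slip / sin(rake) = 2.134 / sin(70.4°) = 2.266 m
rate = 2.266 m / 99.8 years = 0.0227 m/yr = 22.7 m/kyr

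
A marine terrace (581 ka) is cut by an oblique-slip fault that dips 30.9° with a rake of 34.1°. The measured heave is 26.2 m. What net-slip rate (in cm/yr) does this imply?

dip-slip = heave / cos(dip) = 26.2 / cos(30.9°) = 30.53 m
net slip = dip-slip / sin(rake) = 30.53 / sin(34.1°) = 54.46 m
rate = 54.46 m / 581 ka = 0.0000937 m/yr = 0.00937 cm/yr

0.00937 cm/yr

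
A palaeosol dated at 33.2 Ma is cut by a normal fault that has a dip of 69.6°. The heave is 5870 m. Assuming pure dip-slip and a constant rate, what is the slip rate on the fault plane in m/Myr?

dip-slip = heave / cos(dip) = 5870 m / cos(69.6°) = 16840 m
rate = 16840 m / 33.2 Ma = 0.000507 m/yr = 507 m/Myr

507 m/Myr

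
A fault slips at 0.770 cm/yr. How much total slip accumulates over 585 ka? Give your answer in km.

4.50 km

slip = rate × time = 0.770 cm/yr × 585 ka = 4500 m = 4.50 km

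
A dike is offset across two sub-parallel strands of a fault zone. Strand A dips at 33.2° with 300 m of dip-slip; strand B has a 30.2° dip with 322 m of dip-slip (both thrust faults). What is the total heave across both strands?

529 m

heave_A = 300 × cos(33.2°) = 251 m
heave_B = 322 × cos(30.2°) = 278.3 m
total = 251 + 278.3 = 529 m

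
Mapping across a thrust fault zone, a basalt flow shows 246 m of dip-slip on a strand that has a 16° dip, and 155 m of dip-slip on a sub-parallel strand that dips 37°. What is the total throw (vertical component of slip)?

161 m

throw_A = 246 × sin(16°) = 67.81 m
throw_B = 155 × sin(37°) = 93.28 m
total = 67.81 + 93.28 = 161 m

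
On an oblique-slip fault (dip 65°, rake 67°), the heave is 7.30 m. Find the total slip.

dip-slip = heave / cos(dip) = 7.30 / cos(65°) = 17.27 m
net slip = dip-slip / sin(rake) = 17.27 / sin(67°) = 18.8 m

18.8 m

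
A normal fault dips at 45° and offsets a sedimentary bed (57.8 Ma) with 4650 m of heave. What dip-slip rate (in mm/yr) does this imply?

0.114 mm/yr

dip-slip = heave / cos(dip) = 4650 m / cos(45°) = 6576 m
rate = 6576 m / 57.8 Ma = 0.000114 m/yr = 0.114 mm/yr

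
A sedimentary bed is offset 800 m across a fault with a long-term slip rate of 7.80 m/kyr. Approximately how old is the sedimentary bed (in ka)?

103 ka

age = offset / rate = 800 m / (7.80 m/kyr) = 103000 yr = 103 ka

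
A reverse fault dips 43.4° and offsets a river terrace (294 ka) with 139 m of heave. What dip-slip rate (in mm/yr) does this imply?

0.651 mm/yr

dip-slip = heave / cos(dip) = 139 m / cos(43.4°) = 191.3 m
rate = 191.3 m / 294 ka = 0.000651 m/yr = 0.651 mm/yr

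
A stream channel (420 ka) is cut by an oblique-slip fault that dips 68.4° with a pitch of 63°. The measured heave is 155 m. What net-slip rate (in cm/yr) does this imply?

0.113 cm/yr

dip-slip = heave / cos(dip) = 155 / cos(68.4°) = 421.1 m
net slip = dip-slip / sin(rake) = 421.1 / sin(63°) = 472.6 m
rate = 472.6 m / 420 ka = 0.00113 m/yr = 0.113 cm/yr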